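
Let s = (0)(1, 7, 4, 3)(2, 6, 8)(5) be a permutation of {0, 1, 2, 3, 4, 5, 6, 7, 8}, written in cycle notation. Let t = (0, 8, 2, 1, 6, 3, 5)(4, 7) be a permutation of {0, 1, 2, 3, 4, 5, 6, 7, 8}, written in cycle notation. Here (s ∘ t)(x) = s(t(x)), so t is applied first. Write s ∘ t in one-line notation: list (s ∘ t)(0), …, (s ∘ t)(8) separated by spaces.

For each element, apply t then s: 0 → 8 → 2; 1 → 6 → 8; 2 → 1 → 7; 3 → 5 → 5; 4 → 7 → 4; 5 → 0 → 0; 6 → 3 → 1; 7 → 4 → 3; 8 → 2 → 6.
Collecting the images, s ∘ t = [2 8 7 5 4 0 1 3 6].

2 8 7 5 4 0 1 3 6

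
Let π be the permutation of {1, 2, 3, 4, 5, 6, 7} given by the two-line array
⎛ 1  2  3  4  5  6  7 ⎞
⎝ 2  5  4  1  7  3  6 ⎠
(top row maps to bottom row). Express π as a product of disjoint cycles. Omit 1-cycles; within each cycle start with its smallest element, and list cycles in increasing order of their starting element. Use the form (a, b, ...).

From 1: 1 → 2 → 5 → 7 → 6 → 3 → 4 → 1, closing the cycle (1, 2, 5, 7, 6, 3, 4).
Repeating from the next unused element and collecting all non-trivial cycles gives (1, 2, 5, 7, 6, 3, 4).

(1, 2, 5, 7, 6, 3, 4)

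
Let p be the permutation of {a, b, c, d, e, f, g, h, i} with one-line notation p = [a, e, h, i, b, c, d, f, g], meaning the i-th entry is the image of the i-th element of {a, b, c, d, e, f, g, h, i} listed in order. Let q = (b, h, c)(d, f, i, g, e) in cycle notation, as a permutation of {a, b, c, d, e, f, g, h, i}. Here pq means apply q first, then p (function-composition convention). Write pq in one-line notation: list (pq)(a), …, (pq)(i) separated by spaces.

a f e c i g b h d

(pq)(x) = p(q(x)). Computing each image: p(q(a)) = p(a) = a, p(q(b)) = p(h) = f, p(q(c)) = p(b) = e, p(q(d)) = p(f) = c, p(q(e)) = p(d) = i, p(q(f)) = p(i) = g, p(q(g)) = p(e) = b, p(q(h)) = p(c) = h, p(q(i)) = p(g) = d.
Hence pq = [a f e c i g b h d].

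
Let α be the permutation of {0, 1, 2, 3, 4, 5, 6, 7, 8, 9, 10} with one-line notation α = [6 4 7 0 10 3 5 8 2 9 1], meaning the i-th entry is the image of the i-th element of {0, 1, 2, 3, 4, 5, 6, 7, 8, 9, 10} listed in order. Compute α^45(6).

Tracing 6 → 5 → … returns to 6 after 4 steps, so 6 lies in a 4-cycle (0 6 5 3).
Since the cycle has length 4, α^45 acts on it the same as α^1 (45 mod 4 = 1).
Advancing 1 step from 6: 6 → 5.

5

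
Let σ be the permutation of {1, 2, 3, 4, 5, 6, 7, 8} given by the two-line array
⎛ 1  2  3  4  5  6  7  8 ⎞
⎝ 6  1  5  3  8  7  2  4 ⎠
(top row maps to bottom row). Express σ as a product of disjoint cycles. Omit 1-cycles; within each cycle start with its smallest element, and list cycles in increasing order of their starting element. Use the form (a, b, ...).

From 1: 1 → 6 → 7 → 2 → 1, closing the cycle (1, 6, 7, 2).
Repeating from the next unused element and collecting all non-trivial cycles gives (1, 6, 7, 2)(3, 5, 8, 4).

(1, 6, 7, 2)(3, 5, 8, 4)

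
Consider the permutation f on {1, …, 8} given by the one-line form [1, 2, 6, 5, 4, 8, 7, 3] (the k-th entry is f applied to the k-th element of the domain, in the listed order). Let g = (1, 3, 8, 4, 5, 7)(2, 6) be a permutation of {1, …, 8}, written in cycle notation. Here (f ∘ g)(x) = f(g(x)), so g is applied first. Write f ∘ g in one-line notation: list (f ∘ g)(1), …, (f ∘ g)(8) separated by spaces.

6 8 3 4 7 2 1 5

(f ∘ g)(x) = f(g(x)). Computing each image: f(g(1)) = f(3) = 6, f(g(2)) = f(6) = 8, f(g(3)) = f(8) = 3, f(g(4)) = f(5) = 4, f(g(5)) = f(7) = 7, f(g(6)) = f(2) = 2, f(g(7)) = f(1) = 1, f(g(8)) = f(4) = 5.
Hence f ∘ g = [6 8 3 4 7 2 1 5].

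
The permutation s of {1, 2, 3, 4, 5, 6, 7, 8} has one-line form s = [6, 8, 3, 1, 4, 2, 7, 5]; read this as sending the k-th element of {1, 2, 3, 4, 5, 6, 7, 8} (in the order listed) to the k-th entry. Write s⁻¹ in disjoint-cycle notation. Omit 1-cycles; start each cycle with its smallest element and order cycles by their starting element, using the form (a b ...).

(1 4 5 8 2 6)

First write s in disjoint cycles: (1 6 2 8 5 4).
The inverse reverses every cycle; in canonical form, s⁻¹ = (1 4 5 8 2 6).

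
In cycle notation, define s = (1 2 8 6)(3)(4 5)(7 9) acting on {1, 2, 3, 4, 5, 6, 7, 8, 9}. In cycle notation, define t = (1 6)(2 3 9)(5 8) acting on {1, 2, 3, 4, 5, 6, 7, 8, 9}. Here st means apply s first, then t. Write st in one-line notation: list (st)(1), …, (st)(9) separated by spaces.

3 5 9 8 4 6 2 1 7

(st)(x) = t(s(x)). Computing each image: t(s(1)) = t(2) = 3, t(s(2)) = t(8) = 5, t(s(3)) = t(3) = 9, t(s(4)) = t(5) = 8, t(s(5)) = t(4) = 4, t(s(6)) = t(1) = 6, t(s(7)) = t(9) = 2, t(s(8)) = t(6) = 1, t(s(9)) = t(7) = 7.
Hence st = [3 5 9 8 4 6 2 1 7].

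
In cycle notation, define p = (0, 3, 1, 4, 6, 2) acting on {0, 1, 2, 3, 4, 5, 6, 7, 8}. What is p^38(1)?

6

1 lies in the 6-cycle (0, 3, 1, 4, 6, 2).
Since the cycle has length 6, p^38 acts on it the same as p^2 (38 mod 6 = 2).
Advancing 2 steps from 1: 1 → 4 → 6.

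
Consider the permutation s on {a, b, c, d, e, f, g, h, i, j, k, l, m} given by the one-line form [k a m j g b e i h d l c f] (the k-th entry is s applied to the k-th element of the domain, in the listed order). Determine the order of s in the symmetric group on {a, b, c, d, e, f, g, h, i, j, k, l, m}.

Writing s as disjoint cycles, the cycle lengths are 7, 2, 2, 2.
Since disjoint cycles commute, ord(s) = lcm(7, 2, 2, 2) = 14.

14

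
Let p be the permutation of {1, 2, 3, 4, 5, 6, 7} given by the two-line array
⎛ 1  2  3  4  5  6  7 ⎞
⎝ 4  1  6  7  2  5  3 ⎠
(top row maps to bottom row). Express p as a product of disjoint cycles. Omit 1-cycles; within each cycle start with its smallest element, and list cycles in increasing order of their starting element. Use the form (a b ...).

From 1: 1 → 4 → 7 → 3 → 6 → 5 → 2 → 1, closing the cycle (1 4 7 3 6 5 2).
Repeating from the next unused element and collecting all non-trivial cycles gives (1 4 7 3 6 5 2).

(1 4 7 3 6 5 2)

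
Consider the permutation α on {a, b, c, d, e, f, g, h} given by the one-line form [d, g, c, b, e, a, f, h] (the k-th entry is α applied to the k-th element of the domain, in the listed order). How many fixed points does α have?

3

The fixed points (elements with α(x) = x) are {c, e, h}, so there are 3.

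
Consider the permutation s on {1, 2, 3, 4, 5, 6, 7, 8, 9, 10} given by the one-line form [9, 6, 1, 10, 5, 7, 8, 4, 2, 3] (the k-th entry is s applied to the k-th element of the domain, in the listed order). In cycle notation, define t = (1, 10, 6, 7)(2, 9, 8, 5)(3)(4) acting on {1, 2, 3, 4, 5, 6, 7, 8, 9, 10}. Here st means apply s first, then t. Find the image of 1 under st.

(st)(1) = t(s(1)). s(1) = 9, then t(9) = 8. So (st)(1) = 8.

8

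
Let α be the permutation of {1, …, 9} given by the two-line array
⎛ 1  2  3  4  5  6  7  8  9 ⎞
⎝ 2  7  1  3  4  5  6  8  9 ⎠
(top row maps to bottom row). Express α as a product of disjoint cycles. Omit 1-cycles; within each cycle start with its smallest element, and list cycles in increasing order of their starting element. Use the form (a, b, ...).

Iterating α from 1 gives 1 → 2 → 7 → 6 → 5 → 4 → 3 → 1; that is the 7-cycle (1, 2, 7, 6, 5, 4, 3).
Repeating from the next unused element and collecting all non-trivial cycles gives (1, 2, 7, 6, 5, 4, 3).

(1, 2, 7, 6, 5, 4, 3)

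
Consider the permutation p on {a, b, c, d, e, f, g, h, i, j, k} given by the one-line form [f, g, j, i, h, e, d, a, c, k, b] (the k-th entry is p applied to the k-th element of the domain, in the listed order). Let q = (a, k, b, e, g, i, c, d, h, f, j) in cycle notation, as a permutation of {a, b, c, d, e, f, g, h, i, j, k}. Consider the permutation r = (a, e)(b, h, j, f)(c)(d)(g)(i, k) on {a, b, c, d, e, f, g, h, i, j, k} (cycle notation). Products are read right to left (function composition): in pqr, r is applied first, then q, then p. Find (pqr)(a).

Apply the permutations in order: r(a) = e, then q(e) = g, then p(g) = d. So (pqr)(a) = d.

d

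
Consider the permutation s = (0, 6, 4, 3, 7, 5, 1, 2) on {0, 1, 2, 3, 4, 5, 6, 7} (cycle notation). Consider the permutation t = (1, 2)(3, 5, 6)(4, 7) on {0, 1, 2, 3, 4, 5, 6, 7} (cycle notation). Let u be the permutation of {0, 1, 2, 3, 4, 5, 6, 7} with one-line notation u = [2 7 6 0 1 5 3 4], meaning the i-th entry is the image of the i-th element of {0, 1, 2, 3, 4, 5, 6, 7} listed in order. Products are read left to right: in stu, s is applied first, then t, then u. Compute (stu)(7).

3

(stu)(7) = u(t(s(7))). s(7) = 5, then t(5) = 6, then u(6) = 3, so the result is 3.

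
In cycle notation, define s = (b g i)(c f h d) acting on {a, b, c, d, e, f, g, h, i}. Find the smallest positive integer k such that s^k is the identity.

The disjoint cycles have lengths 4, 3, 1, 1.
The order of s is the least common multiple of its cycle lengths: lcm(4, 3) = 12.

12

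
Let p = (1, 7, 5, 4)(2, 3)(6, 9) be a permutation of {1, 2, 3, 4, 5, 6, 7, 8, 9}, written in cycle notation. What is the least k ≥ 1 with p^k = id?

4

The cycle type of p is (4, 2, 2, 1).
The order is lcm(4, 2, 2) = 4.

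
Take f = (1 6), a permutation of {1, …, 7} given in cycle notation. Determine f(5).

5

5 does not appear in any cycle of f, so it is a fixed point: f(5) = 5.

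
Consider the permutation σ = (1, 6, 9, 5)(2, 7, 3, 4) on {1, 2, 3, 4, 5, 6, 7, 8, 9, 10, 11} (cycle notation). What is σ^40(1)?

1 lies in the 4-cycle (1, 6, 9, 5).
Powers repeat with period 4 on this cycle, and 40 mod 4 = 0, so σ^40(1) = σ^0(1).
So σ^40(1) = 1.

1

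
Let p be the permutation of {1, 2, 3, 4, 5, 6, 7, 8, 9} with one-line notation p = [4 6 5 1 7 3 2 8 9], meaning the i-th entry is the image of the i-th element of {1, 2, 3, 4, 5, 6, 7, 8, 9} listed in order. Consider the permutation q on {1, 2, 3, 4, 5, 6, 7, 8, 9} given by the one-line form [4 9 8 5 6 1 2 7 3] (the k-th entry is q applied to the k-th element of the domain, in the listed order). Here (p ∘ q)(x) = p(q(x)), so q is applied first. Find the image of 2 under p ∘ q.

(p ∘ q)(2) = p(q(2)). q(2) = 9, then p(9) = 9. So (p ∘ q)(2) = 9.

9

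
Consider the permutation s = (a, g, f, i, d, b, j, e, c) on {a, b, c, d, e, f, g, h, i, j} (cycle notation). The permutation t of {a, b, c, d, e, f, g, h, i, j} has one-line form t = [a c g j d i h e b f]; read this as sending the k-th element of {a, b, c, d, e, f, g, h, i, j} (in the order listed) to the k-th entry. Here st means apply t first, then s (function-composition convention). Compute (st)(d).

(st)(d) = s(t(d)). t(d) = j, then s(j) = e. So (st)(d) = e.

e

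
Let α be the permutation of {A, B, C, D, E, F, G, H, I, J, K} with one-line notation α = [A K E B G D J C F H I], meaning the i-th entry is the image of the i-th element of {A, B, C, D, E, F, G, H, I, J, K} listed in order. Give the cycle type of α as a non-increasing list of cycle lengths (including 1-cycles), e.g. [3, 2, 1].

[5, 5, 1]

The disjoint cycles are (A)(B K I F D)(C E G J H), with lengths 5, 5, 1 in non-increasing order.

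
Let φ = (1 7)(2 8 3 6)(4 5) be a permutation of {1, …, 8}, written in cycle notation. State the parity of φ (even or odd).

The cycle lengths are 4, 2, 2.
A cycle is odd iff its length is even; φ has 3 even-length cycles, so sgn(φ) = (−1)^3 and φ is odd.

odd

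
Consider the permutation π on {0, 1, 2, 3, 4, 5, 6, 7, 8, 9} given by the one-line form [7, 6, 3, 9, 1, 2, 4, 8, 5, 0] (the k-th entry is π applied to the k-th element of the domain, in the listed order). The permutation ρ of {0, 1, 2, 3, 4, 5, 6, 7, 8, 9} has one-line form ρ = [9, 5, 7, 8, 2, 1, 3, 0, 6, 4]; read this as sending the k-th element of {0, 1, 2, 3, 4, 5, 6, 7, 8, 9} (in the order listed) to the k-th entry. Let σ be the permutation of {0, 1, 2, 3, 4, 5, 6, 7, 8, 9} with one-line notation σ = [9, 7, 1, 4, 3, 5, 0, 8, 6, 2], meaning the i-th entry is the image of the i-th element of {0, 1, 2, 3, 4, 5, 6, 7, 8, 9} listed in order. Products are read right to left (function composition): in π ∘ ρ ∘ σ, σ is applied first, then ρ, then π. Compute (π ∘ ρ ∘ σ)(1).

7

(π ∘ ρ ∘ σ)(1) = π(ρ(σ(1))). σ(1) = 7, then ρ(7) = 0, then π(0) = 7, so the result is 7.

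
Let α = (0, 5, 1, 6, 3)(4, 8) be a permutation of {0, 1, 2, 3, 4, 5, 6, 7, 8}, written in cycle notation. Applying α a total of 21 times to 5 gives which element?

1

5 lies in the 5-cycle (0, 5, 1, 6, 3).
Powers repeat with period 5 on this cycle, and 21 mod 5 = 1, so α^21(5) = α^1(5).
Stepping 1 place around the cycle: 5 → 1.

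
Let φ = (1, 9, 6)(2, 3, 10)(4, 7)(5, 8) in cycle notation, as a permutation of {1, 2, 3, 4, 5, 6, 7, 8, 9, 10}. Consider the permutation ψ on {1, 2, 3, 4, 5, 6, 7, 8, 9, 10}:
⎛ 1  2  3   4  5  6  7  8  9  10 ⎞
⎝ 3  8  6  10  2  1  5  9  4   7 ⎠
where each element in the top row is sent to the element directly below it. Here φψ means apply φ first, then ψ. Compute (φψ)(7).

10

First apply φ: φ(7) = 4, then ψ(4) = 10. Thus (φψ)(7) = 10.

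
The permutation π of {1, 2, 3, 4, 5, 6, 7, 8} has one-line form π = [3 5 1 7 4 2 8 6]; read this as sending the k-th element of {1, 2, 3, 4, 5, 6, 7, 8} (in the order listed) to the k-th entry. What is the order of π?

Writing π as disjoint cycles, the cycle lengths are 6, 2.
Since disjoint cycles commute, ord(π) = lcm(6, 2) = 6.

6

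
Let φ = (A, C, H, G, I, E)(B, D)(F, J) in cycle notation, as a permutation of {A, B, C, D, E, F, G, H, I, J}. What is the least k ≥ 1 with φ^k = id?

6

The disjoint cycles have lengths 6, 2, 2.
The order is lcm(6, 2, 2) = 6.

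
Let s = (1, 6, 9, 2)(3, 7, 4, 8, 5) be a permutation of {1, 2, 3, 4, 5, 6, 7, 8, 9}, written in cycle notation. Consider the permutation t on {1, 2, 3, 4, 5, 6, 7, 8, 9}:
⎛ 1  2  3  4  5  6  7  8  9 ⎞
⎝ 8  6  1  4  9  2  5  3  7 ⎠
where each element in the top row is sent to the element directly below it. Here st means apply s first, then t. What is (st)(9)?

6

(st)(9) = t(s(9)). s(9) = 2, then t(2) = 6. So (st)(9) = 6.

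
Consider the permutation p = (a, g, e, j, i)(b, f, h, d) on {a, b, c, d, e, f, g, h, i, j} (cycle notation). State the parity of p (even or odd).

The cycle lengths are 5, 4, 1.
A cycle is odd iff its length is even; p has 1 even-length cycle, so sgn(p) = (−1)^1 and p is odd.

odd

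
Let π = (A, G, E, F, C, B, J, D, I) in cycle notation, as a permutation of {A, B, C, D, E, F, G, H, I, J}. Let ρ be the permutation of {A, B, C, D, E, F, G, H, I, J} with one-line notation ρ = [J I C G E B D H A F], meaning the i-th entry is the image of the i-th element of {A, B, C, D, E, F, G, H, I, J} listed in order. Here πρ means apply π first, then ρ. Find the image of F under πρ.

C

(πρ)(F) = ρ(π(F)). π(F) = C, then ρ(C) = C. So (πρ)(F) = C.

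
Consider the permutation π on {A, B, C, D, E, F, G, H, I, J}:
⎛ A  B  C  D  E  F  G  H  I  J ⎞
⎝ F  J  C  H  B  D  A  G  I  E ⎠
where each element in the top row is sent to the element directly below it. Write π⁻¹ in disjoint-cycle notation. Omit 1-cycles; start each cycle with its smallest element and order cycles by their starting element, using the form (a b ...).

The cycle decomposition of π is (A F D H G)(B J E).
The inverse reverses every cycle; in canonical form, π⁻¹ = (A G H D F)(B E J).

(A G H D F)(B E J)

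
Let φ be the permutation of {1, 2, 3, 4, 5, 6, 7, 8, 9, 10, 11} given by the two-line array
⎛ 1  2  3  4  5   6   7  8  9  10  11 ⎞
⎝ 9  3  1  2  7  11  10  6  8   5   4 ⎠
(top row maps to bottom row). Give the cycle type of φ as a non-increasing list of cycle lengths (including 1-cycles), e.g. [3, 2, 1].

[8, 3]

The disjoint cycles are (1, 9, 8, 6, 11, 4, 2, 3)(5, 7, 10), with lengths 8, 3 in non-increasing order.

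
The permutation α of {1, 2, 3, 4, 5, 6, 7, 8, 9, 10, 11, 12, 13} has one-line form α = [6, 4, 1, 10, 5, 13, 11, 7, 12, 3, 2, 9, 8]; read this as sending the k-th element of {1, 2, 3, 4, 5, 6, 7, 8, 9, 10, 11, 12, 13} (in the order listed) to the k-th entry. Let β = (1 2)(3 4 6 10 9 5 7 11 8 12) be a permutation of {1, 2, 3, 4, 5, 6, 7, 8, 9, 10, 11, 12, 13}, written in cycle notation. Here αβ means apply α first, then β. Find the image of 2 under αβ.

First apply α: α(2) = 4, then β(4) = 6. Thus (αβ)(2) = 6.

6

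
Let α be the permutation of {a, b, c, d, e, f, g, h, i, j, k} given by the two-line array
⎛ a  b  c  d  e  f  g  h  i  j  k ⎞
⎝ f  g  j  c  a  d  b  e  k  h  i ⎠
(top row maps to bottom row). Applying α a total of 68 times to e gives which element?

j

Tracing e → a → … returns to e after 7 steps, so e lies in a 7-cycle (a f d c j h e).
On a 7-cycle, α^7 is the identity, so α^68 = α^5 there (68 ≡ 5 mod 7).
Stepping 5 places around the cycle: e → a → f → d → c → j.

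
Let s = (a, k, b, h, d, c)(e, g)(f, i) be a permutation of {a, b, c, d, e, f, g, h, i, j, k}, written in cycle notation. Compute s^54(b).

b lies in the 6-cycle (a, k, b, h, d, c).
Since the cycle has length 6, s^54 acts on it the same as s^0 (54 mod 6 = 0).
So s^54(b) = b.

b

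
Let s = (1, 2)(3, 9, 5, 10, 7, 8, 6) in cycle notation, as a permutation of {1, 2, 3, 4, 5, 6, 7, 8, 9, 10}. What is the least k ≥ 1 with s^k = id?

14

The cycle type of s is (7, 2, 1).
Since disjoint cycles commute, ord(s) = lcm(7, 2) = 14.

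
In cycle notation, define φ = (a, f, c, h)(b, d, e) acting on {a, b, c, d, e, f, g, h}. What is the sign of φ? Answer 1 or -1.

-1

The cycle lengths are 4, 3, 1.
A cycle of length ℓ contributes ℓ−1 transpositions, so φ is a product of 3 + 2 = 5 transpositions — odd.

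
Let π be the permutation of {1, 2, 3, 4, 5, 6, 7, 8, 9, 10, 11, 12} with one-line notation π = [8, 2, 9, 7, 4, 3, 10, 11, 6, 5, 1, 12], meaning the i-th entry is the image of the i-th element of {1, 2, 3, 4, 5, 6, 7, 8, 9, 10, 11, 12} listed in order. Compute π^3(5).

10

Tracing 5 → 4 → … returns to 5 after 4 steps, so 5 lies in a 4-cycle (4 7 10 5).
Stepping 3 places around the cycle: 5 → 4 → 7 → 10.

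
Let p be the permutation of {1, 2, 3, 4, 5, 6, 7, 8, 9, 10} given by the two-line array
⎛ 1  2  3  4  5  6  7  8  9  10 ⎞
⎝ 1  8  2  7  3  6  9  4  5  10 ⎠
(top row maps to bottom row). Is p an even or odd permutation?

even

In disjoint-cycle form the cycle lengths are 7, 1, 1, 1.
A cycle of length ℓ contributes ℓ−1 transpositions, so p is a product of 6 transpositions — even.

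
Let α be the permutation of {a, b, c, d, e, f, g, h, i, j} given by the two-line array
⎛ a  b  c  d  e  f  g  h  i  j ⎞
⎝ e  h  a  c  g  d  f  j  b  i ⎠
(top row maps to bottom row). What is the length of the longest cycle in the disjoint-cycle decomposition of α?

Decomposing into disjoint cycles gives (a, e, g, f, d, c)(b, h, j, i); the longest has length 6.

6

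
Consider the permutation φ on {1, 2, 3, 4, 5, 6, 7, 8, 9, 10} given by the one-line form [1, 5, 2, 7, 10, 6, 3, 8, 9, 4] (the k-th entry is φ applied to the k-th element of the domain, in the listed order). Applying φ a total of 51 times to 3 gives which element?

10

Tracing 3 → 2 → … returns to 3 after 6 steps, so 3 lies in a 6-cycle (2, 5, 10, 4, 7, 3).
Powers repeat with period 6 on this cycle, and 51 mod 6 = 3, so φ^51(3) = φ^3(3).
Advancing 3 steps from 3: 3 → 2 → 5 → 10.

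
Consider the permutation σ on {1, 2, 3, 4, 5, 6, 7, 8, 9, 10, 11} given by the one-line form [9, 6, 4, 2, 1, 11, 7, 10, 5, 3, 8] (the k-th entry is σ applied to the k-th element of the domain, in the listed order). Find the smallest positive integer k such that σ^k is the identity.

Decomposing into disjoint cycles gives cycle lengths 7, 3, 1.
The order is lcm(7, 3) = 21.

21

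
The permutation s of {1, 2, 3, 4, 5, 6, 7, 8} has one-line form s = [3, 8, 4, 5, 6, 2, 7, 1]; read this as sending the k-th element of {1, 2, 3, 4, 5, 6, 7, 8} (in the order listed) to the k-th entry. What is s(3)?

4

3 is element number 3 of the domain, and entry number 3 of the one-line form is 4, so s(3) = 4.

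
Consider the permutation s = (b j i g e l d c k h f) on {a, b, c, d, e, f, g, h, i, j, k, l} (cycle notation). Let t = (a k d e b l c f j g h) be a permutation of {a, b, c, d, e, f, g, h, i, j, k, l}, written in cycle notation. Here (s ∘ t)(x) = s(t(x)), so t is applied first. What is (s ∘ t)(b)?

d

First apply t: t(b) = l, then s(l) = d. Thus (s ∘ t)(b) = d.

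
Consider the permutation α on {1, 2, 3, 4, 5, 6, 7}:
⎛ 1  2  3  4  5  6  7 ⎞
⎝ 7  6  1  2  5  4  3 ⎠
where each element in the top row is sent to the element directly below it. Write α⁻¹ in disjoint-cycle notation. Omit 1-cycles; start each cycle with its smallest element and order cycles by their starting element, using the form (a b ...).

First write α in disjoint cycles: (1 7 3)(2 6 4).
The inverse reverses every cycle; in canonical form, α⁻¹ = (1 3 7)(2 4 6).

(1 3 7)(2 4 6)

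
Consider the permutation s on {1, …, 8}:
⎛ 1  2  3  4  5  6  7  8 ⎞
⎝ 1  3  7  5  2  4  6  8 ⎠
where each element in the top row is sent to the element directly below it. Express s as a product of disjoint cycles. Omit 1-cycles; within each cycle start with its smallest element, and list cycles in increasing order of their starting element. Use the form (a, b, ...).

Iterating s from 2 gives 2 → 3 → 7 → 6 → 4 → 5 → 2; that is the 6-cycle (2, 3, 7, 6, 4, 5).
Repeating from the next unused element and collecting all non-trivial cycles gives (2, 3, 7, 6, 4, 5).

(2, 3, 7, 6, 4, 5)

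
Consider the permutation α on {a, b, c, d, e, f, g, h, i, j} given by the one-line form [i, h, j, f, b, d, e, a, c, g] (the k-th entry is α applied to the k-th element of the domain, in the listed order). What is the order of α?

8

The disjoint-cycle form of α has cycle lengths 8, 2.
The order of α is the least common multiple of its cycle lengths: lcm(8, 2) = 8.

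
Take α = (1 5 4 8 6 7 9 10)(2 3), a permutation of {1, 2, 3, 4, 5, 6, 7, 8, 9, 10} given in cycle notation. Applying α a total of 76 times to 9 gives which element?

4

9 lies in the 8-cycle (1 5 4 8 6 7 9 10).
Since the cycle has length 8, α^76 acts on it the same as α^4 (76 mod 8 = 4).
Stepping 4 places around the cycle: 9 → 10 → 1 → 5 → 4.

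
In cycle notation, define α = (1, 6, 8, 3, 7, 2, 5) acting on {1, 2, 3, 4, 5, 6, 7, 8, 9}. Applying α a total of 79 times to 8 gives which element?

7

8 lies in the 7-cycle (1, 6, 8, 3, 7, 2, 5).
Powers repeat with period 7 on this cycle, and 79 mod 7 = 2, so α^79(8) = α^2(8).
Stepping 2 places around the cycle: 8 → 3 → 7.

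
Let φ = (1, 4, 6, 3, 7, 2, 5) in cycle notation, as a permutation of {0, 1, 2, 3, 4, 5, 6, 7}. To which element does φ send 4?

6

4 appears in (1, 4, 6, 3, 7, 2, 5); the next entry (wrapping around) is 6.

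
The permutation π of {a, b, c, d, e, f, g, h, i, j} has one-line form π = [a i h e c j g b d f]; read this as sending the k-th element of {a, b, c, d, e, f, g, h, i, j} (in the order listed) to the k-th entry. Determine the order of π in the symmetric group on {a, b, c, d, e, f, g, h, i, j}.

The disjoint-cycle form of π has cycle lengths 6, 2, 1, 1.
The order is lcm(6, 2) = 6.

6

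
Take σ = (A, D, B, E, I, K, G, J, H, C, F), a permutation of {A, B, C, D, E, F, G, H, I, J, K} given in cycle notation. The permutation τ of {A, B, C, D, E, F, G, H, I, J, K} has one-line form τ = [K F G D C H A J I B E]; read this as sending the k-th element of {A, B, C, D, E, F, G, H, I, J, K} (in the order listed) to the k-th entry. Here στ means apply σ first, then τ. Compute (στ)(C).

σ(C) = F, then τ(F) = H; composing gives (στ)(C) = H.

H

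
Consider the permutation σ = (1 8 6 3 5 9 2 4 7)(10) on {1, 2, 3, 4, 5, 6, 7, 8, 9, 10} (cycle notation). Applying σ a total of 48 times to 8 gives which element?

5

8 lies in the 9-cycle (1 8 6 3 5 9 2 4 7).
On a 9-cycle, σ^9 is the identity, so σ^48 = σ^3 there (48 ≡ 3 mod 9).
Advancing 3 steps from 8: 8 → 6 → 3 → 5.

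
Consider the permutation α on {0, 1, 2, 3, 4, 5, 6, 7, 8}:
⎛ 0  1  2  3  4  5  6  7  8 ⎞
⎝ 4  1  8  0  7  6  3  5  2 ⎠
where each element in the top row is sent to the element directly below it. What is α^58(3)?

Tracing 3 → 0 → … returns to 3 after 6 steps, so 3 lies in a 6-cycle (0, 4, 7, 5, 6, 3).
Powers repeat with period 6 on this cycle, and 58 mod 6 = 4, so α^58(3) = α^4(3).
Advancing 4 steps from 3: 3 → 0 → 4 → 7 → 5.

5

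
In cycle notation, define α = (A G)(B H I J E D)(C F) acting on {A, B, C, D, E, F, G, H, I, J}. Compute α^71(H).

B

H lies in the 6-cycle (B H I J E D).
Since the cycle has length 6, α^71 acts on it the same as α^5 (71 mod 6 = 5).
Advancing 5 steps from H: H → I → J → E → D → B.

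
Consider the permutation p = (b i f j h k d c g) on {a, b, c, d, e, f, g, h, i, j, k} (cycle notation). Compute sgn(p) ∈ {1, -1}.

The cycle lengths are 9, 1, 1.
A cycle of length ℓ contributes ℓ−1 transpositions, so p is a product of 8 transpositions — even.

1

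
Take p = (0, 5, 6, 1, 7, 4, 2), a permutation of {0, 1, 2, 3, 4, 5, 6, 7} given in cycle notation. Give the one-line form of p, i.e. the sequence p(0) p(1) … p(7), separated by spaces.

Reading each image from the cycles: 0↦5, 1↦7, 2↦0, 3↦3, 4↦2, 5↦6, 6↦1, 7↦4.
Listing these in domain order gives 5 7 0 3 2 6 1 4.

5 7 0 3 2 6 1 4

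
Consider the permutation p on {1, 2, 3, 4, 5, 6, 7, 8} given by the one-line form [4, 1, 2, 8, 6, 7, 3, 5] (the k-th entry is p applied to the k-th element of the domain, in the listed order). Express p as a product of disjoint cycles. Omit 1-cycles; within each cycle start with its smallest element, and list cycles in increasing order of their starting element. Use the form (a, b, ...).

Iterating p from 1 gives 1 → 4 → 8 → 5 → 6 → 7 → 3 → 2 → 1; that is the 8-cycle (1, 4, 8, 5, 6, 7, 3, 2).
Continuing from each remaining unvisited element yields (1, 4, 8, 5, 6, 7, 3, 2).

(1, 4, 8, 5, 6, 7, 3, 2)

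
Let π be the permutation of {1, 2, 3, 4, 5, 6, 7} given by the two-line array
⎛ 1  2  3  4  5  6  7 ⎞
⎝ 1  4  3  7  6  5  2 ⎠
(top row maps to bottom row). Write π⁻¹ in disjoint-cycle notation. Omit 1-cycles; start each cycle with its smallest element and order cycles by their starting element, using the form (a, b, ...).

The cycle decomposition of π is (2, 4, 7)(5, 6).
The inverse reverses every cycle; in canonical form, π⁻¹ = (2, 7, 4)(5, 6).

(2, 7, 4)(5, 6)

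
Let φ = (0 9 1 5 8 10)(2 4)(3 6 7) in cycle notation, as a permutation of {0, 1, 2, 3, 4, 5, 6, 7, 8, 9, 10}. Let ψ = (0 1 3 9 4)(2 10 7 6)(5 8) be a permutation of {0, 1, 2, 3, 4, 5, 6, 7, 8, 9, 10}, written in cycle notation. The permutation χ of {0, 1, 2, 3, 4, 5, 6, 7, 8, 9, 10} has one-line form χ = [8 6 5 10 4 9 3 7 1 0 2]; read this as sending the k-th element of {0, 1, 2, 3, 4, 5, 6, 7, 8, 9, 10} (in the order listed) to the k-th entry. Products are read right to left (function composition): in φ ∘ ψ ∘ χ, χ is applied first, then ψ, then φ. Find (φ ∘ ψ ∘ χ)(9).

Apply the permutations in order: χ(9) = 0, then ψ(0) = 1, then φ(1) = 5. So (φ ∘ ψ ∘ χ)(9) = 5.

5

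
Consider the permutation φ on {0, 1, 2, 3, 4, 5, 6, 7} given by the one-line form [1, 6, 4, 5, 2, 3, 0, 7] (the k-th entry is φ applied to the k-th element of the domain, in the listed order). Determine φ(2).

4

2 is element number 3 of the domain, and entry number 3 of the one-line form is 4, so φ(2) = 4.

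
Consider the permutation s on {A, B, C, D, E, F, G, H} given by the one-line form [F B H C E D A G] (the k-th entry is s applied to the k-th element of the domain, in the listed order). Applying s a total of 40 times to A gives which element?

H

Tracing A → F → … returns to A after 6 steps, so A lies in a 6-cycle (A, F, D, C, H, G).
On a 6-cycle, s^6 is the identity, so s^40 = s^4 there (40 ≡ 4 mod 6).
Advancing 4 steps from A: A → F → D → C → H.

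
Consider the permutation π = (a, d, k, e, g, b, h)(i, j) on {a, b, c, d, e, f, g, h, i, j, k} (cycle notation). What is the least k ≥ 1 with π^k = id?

The cycle type of π is (7, 2, 1, 1).
The order of π is the least common multiple of its cycle lengths: lcm(7, 2) = 14.

14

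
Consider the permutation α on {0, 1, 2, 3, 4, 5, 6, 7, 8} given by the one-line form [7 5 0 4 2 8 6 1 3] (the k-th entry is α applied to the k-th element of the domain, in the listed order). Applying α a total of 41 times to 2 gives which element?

0

Tracing 2 → 0 → … returns to 2 after 8 steps, so 2 lies in an 8-cycle (0, 7, 1, 5, 8, 3, 4, 2).
Powers repeat with period 8 on this cycle, and 41 mod 8 = 1, so α^41(2) = α^1(2).
Advancing 1 step from 2: 2 → 0.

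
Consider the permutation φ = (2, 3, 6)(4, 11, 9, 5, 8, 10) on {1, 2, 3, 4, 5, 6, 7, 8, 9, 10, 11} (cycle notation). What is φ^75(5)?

4

5 lies in the 6-cycle (4, 11, 9, 5, 8, 10).
Since the cycle has length 6, φ^75 acts on it the same as φ^3 (75 mod 6 = 3).
Stepping 3 places around the cycle: 5 → 8 → 10 → 4.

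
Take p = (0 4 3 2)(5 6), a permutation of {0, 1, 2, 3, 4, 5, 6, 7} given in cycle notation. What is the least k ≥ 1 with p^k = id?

The cycle type of p is (4, 2, 1, 1).
The order of p is the least common multiple of its cycle lengths: lcm(4, 2) = 4.

4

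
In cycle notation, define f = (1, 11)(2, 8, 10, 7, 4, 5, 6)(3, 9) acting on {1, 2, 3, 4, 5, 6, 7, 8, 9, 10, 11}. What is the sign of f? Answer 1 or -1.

1

The cycle lengths are 7, 2, 2.
A cycle is odd iff its length is even; f has 2 even-length cycles, so sgn(f) = (−1)^2 and f is even.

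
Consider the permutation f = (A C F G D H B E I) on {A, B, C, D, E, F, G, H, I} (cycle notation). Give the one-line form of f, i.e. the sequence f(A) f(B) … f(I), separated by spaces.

Each element maps to the next entry in its cycle (wrapping to the front): A↦C, B↦E, C↦F, D↦H, E↦I, F↦G, G↦D, H↦B, I↦A.
Listing these in domain order gives C E F H I G D B A.

C E F H I G D B A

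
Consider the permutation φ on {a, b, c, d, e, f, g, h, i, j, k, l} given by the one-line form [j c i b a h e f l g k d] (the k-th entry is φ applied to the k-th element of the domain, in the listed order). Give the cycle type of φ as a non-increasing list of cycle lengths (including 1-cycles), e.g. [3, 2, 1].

[5, 4, 2, 1]

The disjoint cycles are (a, j, g, e)(b, c, i, l, d)(f, h)(k), with lengths 5, 4, 2, 1 in non-increasing order.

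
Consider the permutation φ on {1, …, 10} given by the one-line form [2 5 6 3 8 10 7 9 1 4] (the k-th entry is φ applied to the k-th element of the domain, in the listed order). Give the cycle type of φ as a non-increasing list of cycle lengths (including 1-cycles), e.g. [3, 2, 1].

The disjoint cycles are (1 2 5 8 9)(3 6 10 4)(7), with lengths 5, 4, 1 in non-increasing order.

[5, 4, 1]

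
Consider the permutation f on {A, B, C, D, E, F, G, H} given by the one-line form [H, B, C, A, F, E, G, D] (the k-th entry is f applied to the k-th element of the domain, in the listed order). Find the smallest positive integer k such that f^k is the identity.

6

The disjoint-cycle form of f has cycle lengths 3, 2, 1, 1, 1.
Since disjoint cycles commute, ord(f) = lcm(3, 2) = 6.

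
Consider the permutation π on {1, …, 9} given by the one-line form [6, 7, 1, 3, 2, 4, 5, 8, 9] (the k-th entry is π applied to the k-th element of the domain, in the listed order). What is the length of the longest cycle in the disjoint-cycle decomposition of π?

Decomposing into disjoint cycles gives (1, 6, 4, 3)(2, 7, 5); the longest has length 4.

4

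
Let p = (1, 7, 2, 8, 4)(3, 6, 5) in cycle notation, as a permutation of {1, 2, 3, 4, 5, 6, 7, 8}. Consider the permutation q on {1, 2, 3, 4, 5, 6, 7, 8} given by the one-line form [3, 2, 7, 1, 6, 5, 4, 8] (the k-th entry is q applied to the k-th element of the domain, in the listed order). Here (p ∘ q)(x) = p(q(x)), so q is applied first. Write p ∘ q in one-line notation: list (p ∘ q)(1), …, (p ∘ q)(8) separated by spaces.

For each element, apply q then p: 1 → 3 → 6; 2 → 2 → 8; 3 → 7 → 2; 4 → 1 → 7; 5 → 6 → 5; 6 → 5 → 3; 7 → 4 → 1; 8 → 8 → 4.
Collecting the images, p ∘ q = [6 8 2 7 5 3 1 4].

6 8 2 7 5 3 1 4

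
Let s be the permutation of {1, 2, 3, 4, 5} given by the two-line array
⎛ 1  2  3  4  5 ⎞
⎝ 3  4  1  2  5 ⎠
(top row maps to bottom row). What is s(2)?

4

The entry below 2 in the array is 4, so s(2) = 4.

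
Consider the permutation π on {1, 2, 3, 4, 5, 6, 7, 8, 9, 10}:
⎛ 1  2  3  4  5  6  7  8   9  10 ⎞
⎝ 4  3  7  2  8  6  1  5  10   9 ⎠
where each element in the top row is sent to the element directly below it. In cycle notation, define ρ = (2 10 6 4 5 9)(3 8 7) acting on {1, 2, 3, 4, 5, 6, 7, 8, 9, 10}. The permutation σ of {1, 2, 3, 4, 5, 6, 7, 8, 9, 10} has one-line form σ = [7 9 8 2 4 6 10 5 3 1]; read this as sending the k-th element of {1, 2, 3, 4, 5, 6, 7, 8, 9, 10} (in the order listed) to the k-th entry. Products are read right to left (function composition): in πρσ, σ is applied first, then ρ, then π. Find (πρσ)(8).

Chase 8: σ(8) = 5; ρ(5) = 9; π(9) = 10. Hence (πρσ)(8) = 10.

10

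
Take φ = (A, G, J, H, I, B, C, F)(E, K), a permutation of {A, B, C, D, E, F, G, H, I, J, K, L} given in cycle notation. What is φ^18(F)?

G

F lies in the 8-cycle (A, G, J, H, I, B, C, F).
Since the cycle has length 8, φ^18 acts on it the same as φ^2 (18 mod 8 = 2).
Stepping 2 places around the cycle: F → A → G.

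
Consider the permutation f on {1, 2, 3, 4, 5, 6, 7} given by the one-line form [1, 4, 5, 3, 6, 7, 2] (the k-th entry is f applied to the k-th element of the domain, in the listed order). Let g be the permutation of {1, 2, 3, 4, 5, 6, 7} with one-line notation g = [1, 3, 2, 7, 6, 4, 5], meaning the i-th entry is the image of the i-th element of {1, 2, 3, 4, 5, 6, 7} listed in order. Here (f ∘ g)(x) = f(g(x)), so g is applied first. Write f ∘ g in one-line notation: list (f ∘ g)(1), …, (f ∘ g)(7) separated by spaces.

(f ∘ g)(x) = f(g(x)). Computing each image: f(g(1)) = f(1) = 1, f(g(2)) = f(3) = 5, f(g(3)) = f(2) = 4, f(g(4)) = f(7) = 2, f(g(5)) = f(6) = 7, f(g(6)) = f(4) = 3, f(g(7)) = f(5) = 6.
Hence f ∘ g = [1 5 4 2 7 3 6].

1 5 4 2 7 3 6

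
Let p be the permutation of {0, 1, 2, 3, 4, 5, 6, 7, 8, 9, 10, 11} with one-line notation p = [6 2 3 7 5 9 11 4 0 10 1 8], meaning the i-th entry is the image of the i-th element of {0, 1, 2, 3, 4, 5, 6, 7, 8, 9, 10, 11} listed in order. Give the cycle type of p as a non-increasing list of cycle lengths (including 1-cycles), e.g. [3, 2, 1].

[8, 4]

The disjoint cycles are (0, 6, 11, 8)(1, 2, 3, 7, 4, 5, 9, 10), with lengths 8, 4 in non-increasing order.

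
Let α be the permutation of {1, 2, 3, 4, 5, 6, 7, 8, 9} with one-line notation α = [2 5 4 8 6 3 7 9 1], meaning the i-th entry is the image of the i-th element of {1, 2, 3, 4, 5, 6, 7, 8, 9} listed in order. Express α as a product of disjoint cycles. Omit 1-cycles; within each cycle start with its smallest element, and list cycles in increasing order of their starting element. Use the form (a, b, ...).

From 1: 1 → 2 → 5 → 6 → 3 → 4 → 8 → 9 → 1, closing the cycle (1, 2, 5, 6, 3, 4, 8, 9).
Continuing from each remaining unvisited element yields (1, 2, 5, 6, 3, 4, 8, 9).

(1, 2, 5, 6, 3, 4, 8, 9)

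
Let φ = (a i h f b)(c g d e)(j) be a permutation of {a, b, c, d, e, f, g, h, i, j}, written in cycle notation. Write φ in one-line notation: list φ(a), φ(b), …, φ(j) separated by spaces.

i a g e c b d f h j

Reading each image from the cycles: a→i, b→a, c→g, d→e, e→c, f→b, g→d, h→f, i→h, j→j.
Listing these in domain order gives i a g e c b d f h j.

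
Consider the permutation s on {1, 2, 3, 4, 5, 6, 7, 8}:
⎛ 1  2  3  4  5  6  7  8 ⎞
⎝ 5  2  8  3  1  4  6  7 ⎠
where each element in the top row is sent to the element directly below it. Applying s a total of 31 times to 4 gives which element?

Tracing 4 → 3 → … returns to 4 after 5 steps, so 4 lies in a 5-cycle (3 8 7 6 4).
Powers repeat with period 5 on this cycle, and 31 mod 5 = 1, so s^31(4) = s^1(4).
Stepping 1 place around the cycle: 4 → 3.

3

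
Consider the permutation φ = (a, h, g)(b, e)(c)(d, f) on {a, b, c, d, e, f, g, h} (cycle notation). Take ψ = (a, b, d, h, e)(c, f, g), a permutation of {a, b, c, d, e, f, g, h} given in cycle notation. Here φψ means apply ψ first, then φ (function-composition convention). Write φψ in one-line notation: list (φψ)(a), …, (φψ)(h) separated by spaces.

e f d g h a c b

(φψ)(x) = φ(ψ(x)). Computing each image: φ(ψ(a)) = φ(b) = e, φ(ψ(b)) = φ(d) = f, φ(ψ(c)) = φ(f) = d, φ(ψ(d)) = φ(h) = g, φ(ψ(e)) = φ(a) = h, φ(ψ(f)) = φ(g) = a, φ(ψ(g)) = φ(c) = c, φ(ψ(h)) = φ(e) = b.
Hence φψ = [e f d g h a c b].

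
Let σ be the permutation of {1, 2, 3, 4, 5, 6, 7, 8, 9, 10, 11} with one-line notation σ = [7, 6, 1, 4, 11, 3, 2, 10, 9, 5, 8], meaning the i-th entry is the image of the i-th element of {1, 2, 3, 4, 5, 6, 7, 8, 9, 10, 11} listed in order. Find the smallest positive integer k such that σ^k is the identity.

20

The disjoint-cycle form of σ has cycle lengths 5, 4, 1, 1.
The order of σ is the least common multiple of its cycle lengths: lcm(5, 4) = 20.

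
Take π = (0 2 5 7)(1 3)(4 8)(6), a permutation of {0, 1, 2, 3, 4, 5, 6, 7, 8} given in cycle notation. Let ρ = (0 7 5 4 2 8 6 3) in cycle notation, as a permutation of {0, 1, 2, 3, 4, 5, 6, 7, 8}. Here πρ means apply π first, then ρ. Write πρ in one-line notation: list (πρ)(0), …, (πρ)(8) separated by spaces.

(πρ)(x) = ρ(π(x)). Computing each image: ρ(π(0)) = ρ(2) = 8, ρ(π(1)) = ρ(3) = 0, ρ(π(2)) = ρ(5) = 4, ρ(π(3)) = ρ(1) = 1, ρ(π(4)) = ρ(8) = 6, ρ(π(5)) = ρ(7) = 5, ρ(π(6)) = ρ(6) = 3, ρ(π(7)) = ρ(0) = 7, ρ(π(8)) = ρ(4) = 2.
Hence πρ = [8 0 4 1 6 5 3 7 2].

8 0 4 1 6 5 3 7 2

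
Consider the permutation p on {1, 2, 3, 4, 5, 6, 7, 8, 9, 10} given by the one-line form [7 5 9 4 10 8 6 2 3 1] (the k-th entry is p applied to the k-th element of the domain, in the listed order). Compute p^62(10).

Tracing 10 → 1 → … returns to 10 after 7 steps, so 10 lies in a 7-cycle (1, 7, 6, 8, 2, 5, 10).
Powers repeat with period 7 on this cycle, and 62 mod 7 = 6, so p^62(10) = p^6(10).
Stepping 6 places around the cycle: 10 → 1 → 7 → 6 → 8 → 2 → 5.

5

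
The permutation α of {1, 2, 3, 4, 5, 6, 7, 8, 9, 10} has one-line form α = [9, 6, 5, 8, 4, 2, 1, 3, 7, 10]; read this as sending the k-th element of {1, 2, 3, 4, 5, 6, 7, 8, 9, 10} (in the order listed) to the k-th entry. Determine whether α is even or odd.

In disjoint-cycle form the cycle lengths are 4, 3, 2, 1.
A cycle of length ℓ contributes ℓ−1 transpositions, so α is a product of 3 + 2 + 1 = 6 transpositions — even.

even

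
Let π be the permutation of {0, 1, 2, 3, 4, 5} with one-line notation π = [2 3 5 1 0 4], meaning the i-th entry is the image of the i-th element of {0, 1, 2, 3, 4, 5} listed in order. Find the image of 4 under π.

4 is element number 5 of the domain, and entry number 5 of the one-line form is 0, so π(4) = 0.

0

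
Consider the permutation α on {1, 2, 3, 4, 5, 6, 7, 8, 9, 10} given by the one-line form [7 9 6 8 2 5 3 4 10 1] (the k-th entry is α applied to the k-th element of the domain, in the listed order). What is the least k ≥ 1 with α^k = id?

Decomposing into disjoint cycles gives cycle lengths 8, 2.
The order is lcm(8, 2) = 8.

8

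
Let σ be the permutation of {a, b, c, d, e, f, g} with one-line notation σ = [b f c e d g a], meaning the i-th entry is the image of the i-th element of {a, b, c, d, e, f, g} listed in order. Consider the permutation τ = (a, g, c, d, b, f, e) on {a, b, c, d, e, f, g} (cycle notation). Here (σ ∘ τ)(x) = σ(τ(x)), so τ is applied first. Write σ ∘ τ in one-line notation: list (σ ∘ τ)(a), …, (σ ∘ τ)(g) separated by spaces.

(σ ∘ τ)(x) = σ(τ(x)). Computing each image: σ(τ(a)) = σ(g) = a, σ(τ(b)) = σ(f) = g, σ(τ(c)) = σ(d) = e, σ(τ(d)) = σ(b) = f, σ(τ(e)) = σ(a) = b, σ(τ(f)) = σ(e) = d, σ(τ(g)) = σ(c) = c.
Hence σ ∘ τ = [a g e f b d c].

a g e f b d c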